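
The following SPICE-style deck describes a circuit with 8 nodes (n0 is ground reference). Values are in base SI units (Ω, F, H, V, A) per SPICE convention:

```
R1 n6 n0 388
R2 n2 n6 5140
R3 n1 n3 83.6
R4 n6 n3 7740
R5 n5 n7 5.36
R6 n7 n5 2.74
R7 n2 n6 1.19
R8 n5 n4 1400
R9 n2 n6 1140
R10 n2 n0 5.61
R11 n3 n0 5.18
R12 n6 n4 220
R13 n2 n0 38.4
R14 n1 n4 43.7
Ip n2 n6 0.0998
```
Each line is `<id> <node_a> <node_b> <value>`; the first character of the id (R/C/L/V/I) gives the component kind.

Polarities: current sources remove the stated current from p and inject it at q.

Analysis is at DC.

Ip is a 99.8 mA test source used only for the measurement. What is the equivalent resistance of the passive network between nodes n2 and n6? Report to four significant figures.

R_eq = 1.181 Ω

Element admittances at DC:
  Y(R1) = 0.002577 S between n6,n0
  Y(R2) = 0.0001946 S between n2,n6
  Y(R3) = 0.01196 S between n1,n3
  Y(R4) = 0.0001292 S between n6,n3
  Y(R5) = 0.1866 S between n5,n7
  Y(R6) = 0.3650 S between n7,n5
  Y(R7) = 0.8403 S between n2,n6
  Y(R8) = 0.0007143 S between n5,n4
  Y(R9) = 0.0008772 S between n2,n6
  Y(R10) = 0.1783 S between n2,n0
  Y(R11) = 0.1931 S between n3,n0
  Y(R12) = 0.004545 S between n6,n4
  Y(R13) = 0.02604 S between n2,n0
  Y(R14) = 0.02288 S between n1,n4
  Ip: injects 0.0998 A into n6 (from n2)
Assemble and solve the 7×7 MNA system:
  V(n1)=0.02896  V(n2)=-0.003111  V(n3)=0.001761  V(n4)=0.04317  V(n5)=0.04317  V(n6)=0.1147  V(n7)=0.04317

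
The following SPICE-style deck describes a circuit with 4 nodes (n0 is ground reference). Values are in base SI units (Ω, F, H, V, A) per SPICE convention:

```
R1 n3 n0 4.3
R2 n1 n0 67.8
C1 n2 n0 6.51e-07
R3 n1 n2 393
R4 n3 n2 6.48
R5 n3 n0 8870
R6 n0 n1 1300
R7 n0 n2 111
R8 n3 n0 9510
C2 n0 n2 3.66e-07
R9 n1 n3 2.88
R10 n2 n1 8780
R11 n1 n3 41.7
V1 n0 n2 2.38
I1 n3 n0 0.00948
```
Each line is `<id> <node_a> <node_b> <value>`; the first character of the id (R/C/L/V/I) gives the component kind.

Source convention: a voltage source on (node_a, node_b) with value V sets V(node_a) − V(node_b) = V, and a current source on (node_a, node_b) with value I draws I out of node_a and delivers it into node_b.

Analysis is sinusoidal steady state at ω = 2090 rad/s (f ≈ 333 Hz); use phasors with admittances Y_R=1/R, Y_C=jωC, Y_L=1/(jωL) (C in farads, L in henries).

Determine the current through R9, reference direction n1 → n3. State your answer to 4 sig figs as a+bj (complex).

MNA unknowns: 3 node voltages V₁..V_3 plus 1 source current (V1)
R1: Y=0.2326+0.000j on G[3,0]
R2: Y=0.01475+0.000j on G[1,0]
C1: Y=0.000+0.001361j on G[2,0]
R3: Y=0.002545+0.000j on G[1,2]
R4: Y=0.1543+0.000j on G[3,2]
R5: Y=0.0001127+0.000j on G[3,0]
R6: Y=0.0007692+0.000j on G[0,1]
R7: Y=0.009009+0.000j on G[0,2]
R8: Y=0.0001052+0.000j on G[3,0]
C2: Y=0.000+0.0007649j on G[0,2]
R9: Y=0.3472+0.000j on G[1,3]
R10: Y=0.0001139+0.000j on G[2,1]
R11: Y=0.02398+0.000j on G[1,3]
V1: row V0−V2=2.38, i_V1 at 0,2
I1: z[3]−=0.00948, z[0]+=0.00948
solve → V1=-0.9186+0.000j, V2=-2.380+0.000j, V3=-0.9465+0.000j
aux → i_V1=-0.2465-0.005059j

0.009700+0.000j A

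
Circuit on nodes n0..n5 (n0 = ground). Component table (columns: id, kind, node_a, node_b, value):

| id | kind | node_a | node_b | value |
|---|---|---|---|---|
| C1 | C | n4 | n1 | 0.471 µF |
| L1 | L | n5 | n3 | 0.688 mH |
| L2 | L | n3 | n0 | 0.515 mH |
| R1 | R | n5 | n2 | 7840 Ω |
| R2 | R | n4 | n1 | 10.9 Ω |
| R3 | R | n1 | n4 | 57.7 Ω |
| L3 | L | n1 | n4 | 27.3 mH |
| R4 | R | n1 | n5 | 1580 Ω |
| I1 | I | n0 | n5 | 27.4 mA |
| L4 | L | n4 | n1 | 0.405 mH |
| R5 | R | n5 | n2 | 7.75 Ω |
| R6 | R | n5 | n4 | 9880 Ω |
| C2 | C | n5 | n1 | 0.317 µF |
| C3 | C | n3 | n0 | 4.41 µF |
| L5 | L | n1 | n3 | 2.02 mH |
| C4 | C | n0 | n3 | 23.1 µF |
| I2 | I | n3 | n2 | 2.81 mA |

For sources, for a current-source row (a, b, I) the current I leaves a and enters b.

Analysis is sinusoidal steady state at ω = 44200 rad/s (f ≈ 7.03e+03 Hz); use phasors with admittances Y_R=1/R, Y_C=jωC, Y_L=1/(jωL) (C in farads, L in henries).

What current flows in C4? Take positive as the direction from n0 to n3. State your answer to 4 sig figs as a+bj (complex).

-0.02387+0.000j A

Element admittances at ω=44200 rad/s:
  Y(C1) = 0.000+0.02082j S between n4,n1
  Y(L1) = 0.000-0.03288j S between n5,n3
  Y(L2) = 0.000-0.04393j S between n3,n0
  Y(R1) = 0.0001276+0.000j S between n5,n2
  Y(R2) = 0.09174+0.000j S between n4,n1
  Y(R3) = 0.01733+0.000j S between n1,n4
  Y(L3) = 0.000-0.0008287j S between n1,n4
  Y(R4) = 0.0006329+0.000j S between n1,n5
  I1: injects 0.0274 A into n5 (from n0)
  Y(L4) = 0.000-0.05586j S between n4,n1
  Y(R5) = 0.1290+0.000j S between n5,n2
  Y(R6) = 0.0001012+0.000j S between n5,n4
  Y(C2) = 0.000+0.01401j S between n5,n1
  Y(C3) = 0.000+0.1949j S between n3,n0
  Y(L5) = 0.000-0.01120j S between n1,n3
  Y(C4) = 0.000+1.021j S between n0,n3
  I2: injects 0.00281 A into n2 (from n3)
Assemble and solve the 5×5 MNA system:
  V(n1)=-0.1292+1.657j  V(n2)=0.06575+0.3229j  V(n3)=0.000-0.02338j  V(n4)=-0.1287+1.656j  V(n5)=0.04399+0.3229j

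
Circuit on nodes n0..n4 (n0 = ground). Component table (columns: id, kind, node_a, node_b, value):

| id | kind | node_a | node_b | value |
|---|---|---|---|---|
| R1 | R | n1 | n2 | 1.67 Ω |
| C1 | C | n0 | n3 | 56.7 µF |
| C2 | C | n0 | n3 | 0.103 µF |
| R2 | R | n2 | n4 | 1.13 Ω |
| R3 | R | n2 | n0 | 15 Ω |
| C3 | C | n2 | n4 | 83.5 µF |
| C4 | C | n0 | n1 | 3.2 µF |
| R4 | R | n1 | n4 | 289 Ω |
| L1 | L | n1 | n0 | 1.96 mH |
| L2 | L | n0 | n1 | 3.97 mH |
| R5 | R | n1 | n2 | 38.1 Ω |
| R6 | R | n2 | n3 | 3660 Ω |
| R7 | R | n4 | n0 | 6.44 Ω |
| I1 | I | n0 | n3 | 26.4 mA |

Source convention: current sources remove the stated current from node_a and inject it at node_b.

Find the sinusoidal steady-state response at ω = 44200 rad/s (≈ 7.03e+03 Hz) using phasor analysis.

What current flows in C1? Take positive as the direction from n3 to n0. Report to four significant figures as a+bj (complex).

MNA unknowns: 4 node voltages V₁..V_4
R1: Y=0.5988+0.000j on G[1,2]
C1: Y=0.000+2.506j on G[0,3]
C2: Y=0.000+0.004553j on G[0,3]
R2: Y=0.8850+0.000j on G[2,4]
R3: Y=0.06667+0.000j on G[2,0]
C3: Y=0.000+3.691j on G[2,4]
C4: Y=0.000+0.1414j on G[0,1]
R4: Y=0.003460+0.000j on G[1,4]
L1: Y=0.000-0.01154j on G[1,0]
L2: Y=0.000-0.005699j on G[0,1]
R5: Y=0.02625+0.000j on G[1,2]
R6: Y=0.0002732+0.000j on G[2,3]
R7: Y=0.1553+0.000j on G[4,0]
I1: z[0]−=0.0264, z[3]+=0.0264
solve → V1=-6.376e-06-8.048e-06j, V2=-4.787e-06-9.308e-06j, V3=1.143e-06-0.01052j, V4=-4.371e-06-9.390e-06j

0.02635+2.865e-06j A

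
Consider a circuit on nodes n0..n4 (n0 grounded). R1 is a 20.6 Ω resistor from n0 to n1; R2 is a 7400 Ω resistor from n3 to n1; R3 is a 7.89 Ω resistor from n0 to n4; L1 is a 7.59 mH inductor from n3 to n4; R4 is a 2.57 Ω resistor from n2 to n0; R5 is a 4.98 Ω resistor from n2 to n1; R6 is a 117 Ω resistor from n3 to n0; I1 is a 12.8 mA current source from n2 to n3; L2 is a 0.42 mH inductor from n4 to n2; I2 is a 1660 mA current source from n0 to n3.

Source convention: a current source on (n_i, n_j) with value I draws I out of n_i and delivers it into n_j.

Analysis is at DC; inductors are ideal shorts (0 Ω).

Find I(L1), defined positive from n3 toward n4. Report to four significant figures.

1.648 A

Apply KCL at each of the 4 non-ground nodes and solve the resulting linear system.
Node n1: branches {R1, R2, R5} → V_1 = 2.373
Node n2: branches {R4, R5, I1, L2} → V_2 = 2.946
Node n3: branches {R2, L1, R6, I1, I2} → V_3 = 2.946
Node n4: branches {R3, L1, L2} → V_4 = 2.946
Source currents: i(L1)=1.648, i(L2)=1.274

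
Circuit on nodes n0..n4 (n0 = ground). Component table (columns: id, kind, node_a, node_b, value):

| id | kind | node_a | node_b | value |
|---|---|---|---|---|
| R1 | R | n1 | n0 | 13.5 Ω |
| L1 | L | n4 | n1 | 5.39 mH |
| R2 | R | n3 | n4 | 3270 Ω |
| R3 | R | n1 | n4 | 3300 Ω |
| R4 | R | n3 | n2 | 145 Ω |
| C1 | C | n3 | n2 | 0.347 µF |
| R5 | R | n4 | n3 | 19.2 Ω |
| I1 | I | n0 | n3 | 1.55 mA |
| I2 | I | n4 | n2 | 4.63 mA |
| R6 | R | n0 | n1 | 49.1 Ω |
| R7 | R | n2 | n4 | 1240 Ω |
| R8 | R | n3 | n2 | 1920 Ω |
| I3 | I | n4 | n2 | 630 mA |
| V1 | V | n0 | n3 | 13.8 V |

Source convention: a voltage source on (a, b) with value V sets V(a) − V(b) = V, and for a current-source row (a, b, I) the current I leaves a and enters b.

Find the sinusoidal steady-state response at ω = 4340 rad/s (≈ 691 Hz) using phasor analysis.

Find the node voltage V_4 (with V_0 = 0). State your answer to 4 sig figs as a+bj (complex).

MNA unknowns: 4 node voltages V₁..V_4 plus 1 source current (V1)
R1: Y=0.07407+0.000j on G[1,0]
L1: Y=0.000-0.04275j on G[4,1]
R2: Y=0.0003058+0.000j on G[3,4]
R3: Y=0.0003030+0.000j on G[1,4]
R4: Y=0.006897+0.000j on G[3,2]
C1: Y=0.000+0.001506j on G[3,2]
R5: Y=0.05208+0.000j on G[4,3]
I1: z[0]−=0.00155, z[3]+=0.00155
I2: z[4]−=0.00463, z[2]+=0.00463
R6: Y=0.02037+0.000j on G[0,1]
R7: Y=0.0008065+0.000j on G[2,4]
R8: Y=0.0005208+0.000j on G[3,2]
I3: z[4]−=0.63, z[2]+=0.63
V1: row V0−V3=13.8, i_V1 at 0,3
solve → V1=-5.458+4.241j, V2=60.63-14.39j, V3=-13.80+0.000j, V4=-14.91-7.748j
aux → i_V1=-0.5170+0.4006j

-14.91-7.748j V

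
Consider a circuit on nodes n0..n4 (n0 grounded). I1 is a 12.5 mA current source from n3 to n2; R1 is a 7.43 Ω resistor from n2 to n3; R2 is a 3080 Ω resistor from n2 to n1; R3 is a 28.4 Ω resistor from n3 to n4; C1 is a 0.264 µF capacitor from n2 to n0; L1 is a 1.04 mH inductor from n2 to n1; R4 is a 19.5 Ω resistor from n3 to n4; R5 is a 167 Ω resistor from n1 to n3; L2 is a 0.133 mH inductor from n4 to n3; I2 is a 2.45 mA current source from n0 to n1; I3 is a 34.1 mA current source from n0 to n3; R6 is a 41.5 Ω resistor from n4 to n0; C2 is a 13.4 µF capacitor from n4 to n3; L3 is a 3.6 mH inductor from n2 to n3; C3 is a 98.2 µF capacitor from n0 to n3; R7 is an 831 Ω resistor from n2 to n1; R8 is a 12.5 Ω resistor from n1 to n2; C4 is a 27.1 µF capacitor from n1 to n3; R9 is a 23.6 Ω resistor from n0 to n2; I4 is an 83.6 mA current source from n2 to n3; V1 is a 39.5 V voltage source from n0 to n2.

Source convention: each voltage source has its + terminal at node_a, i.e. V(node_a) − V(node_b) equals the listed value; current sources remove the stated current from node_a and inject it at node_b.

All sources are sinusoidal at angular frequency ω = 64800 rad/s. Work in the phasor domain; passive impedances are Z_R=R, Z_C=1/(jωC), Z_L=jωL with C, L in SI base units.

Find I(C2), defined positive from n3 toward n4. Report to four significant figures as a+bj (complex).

-0.004129+0.03657j A

Element admittances at ω=64800 rad/s:
  I1: injects 0.0125 A into n2 (from n3)
  Y(R1) = 0.1346+0.000j S between n2,n3
  Y(R2) = 0.0003247+0.000j S between n2,n1
  Y(R3) = 0.03521+0.000j S between n3,n4
  Y(C1) = 0.000+0.01711j S between n2,n0
  Y(L1) = 0.000-0.01484j S between n2,n1
  Y(R4) = 0.05128+0.000j S between n3,n4
  Y(R5) = 0.005988+0.000j S between n1,n3
  Y(L2) = 0.000-0.1160j S between n4,n3
  I2: injects 0.00245 A into n1 (from n0)
  I3: injects 0.0341 A into n3 (from n0)
  Y(R6) = 0.02410+0.000j S between n4,n0
  Y(C2) = 0.000+0.8683j S between n4,n3
  Y(L3) = 0.000-0.004287j S between n2,n3
  Y(C3) = 0.000+6.363j S between n0,n3
  Y(R7) = 0.001203+0.000j S between n2,n1
  Y(R8) = 0.08000+0.000j S between n1,n2
  Y(C4) = 0.000+1.756j S between n1,n3
  Y(R9) = 0.04237+0.000j S between n0,n2
  I4: injects 0.0836 A into n3 (from n2)
  V1: constraint V(n0)−V(n2) = 39.5
Assemble and solve the 5×5 MNA system:
  V(n1)=0.2252+3.207j  V(n2)=-39.50+0.000j  V(n3)=0.04486+1.337j  V(n4)=0.002739+1.332j
  i(V1)=-10.22-0.3582j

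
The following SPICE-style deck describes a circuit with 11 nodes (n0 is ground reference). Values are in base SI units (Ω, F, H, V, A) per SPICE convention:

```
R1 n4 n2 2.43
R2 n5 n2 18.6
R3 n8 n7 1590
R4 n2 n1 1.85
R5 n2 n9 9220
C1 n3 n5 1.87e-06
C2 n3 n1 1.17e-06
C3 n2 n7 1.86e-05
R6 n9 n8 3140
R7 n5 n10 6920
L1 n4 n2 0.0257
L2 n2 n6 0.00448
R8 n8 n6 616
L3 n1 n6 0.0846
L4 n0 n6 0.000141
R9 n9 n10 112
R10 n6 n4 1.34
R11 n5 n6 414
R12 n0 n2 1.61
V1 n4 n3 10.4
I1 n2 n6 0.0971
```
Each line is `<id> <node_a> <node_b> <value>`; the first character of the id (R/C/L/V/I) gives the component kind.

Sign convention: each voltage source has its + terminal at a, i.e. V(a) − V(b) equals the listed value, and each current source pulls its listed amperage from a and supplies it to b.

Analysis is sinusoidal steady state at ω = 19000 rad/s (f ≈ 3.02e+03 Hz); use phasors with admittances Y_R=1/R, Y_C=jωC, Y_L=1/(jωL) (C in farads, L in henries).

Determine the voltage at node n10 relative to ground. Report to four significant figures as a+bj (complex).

Element admittances at ω=19000 rad/s:
  Y(R1) = 0.4115+0.000j S between n4,n2
  Y(R2) = 0.05376+0.000j S between n5,n2
  Y(R3) = 0.0006289+0.000j S between n8,n7
  Y(R4) = 0.5405+0.000j S between n2,n1
  Y(R5) = 0.0001085+0.000j S between n2,n9
  Y(C1) = 0.000+0.03553j S between n3,n5
  Y(C2) = 0.000+0.02223j S between n3,n1
  Y(C3) = 0.000+0.3534j S between n2,n7
  Y(R6) = 0.0003185+0.000j S between n9,n8
  Y(R7) = 0.0001445+0.000j S between n5,n10
  Y(L1) = 0.000-0.002048j S between n4,n2
  Y(L2) = 0.000-0.01175j S between n2,n6
  Y(R8) = 0.001623+0.000j S between n8,n6
  Y(L3) = 0.000-0.0006221j S between n1,n6
  Y(L4) = 0.000-0.3733j S between n0,n6
  Y(R9) = 0.008929+0.000j S between n9,n10
  Y(R10) = 0.7463+0.000j S between n6,n4
  Y(R11) = 0.002415+0.000j S between n5,n6
  Y(R12) = 0.6211+0.000j S between n0,n2
  V1: constraint V(n4)−V(n3) = 10.4
  I1: injects 0.0971 A into n6 (from n2)
Assemble and solve the 11×11 MNA system:
  V(n1)=-0.3779-0.5832j  V(n2)=-0.3265-0.1664j  V(n3)=-10.51+0.6981j  V(n4)=-0.1120+0.6981j  V(n5)=-3.603-4.496j  V(n6)=-0.2768+0.5433j  V(n7)=-0.3259-0.1662j  V(n8)=-0.4016+0.1712j  V(n9)=-1.187-1.059j  V(n10)=-1.226-1.114j
  i(V1)=-0.2130-0.4707j

-1.226-1.114j V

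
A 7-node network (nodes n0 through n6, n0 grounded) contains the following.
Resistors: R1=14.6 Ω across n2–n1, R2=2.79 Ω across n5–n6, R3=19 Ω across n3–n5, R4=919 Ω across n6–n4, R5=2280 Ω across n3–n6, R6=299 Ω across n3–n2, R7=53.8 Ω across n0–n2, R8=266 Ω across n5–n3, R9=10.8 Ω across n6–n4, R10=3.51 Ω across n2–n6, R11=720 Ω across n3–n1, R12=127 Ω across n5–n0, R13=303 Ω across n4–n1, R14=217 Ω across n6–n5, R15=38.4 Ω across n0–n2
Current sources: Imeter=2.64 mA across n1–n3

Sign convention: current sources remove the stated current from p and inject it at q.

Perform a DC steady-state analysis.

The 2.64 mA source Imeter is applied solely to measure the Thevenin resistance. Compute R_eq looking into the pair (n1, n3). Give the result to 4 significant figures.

R_eq = 33.83 Ω

Element admittances at DC:
  Y(R1) = 0.06849 S between n2,n1
  Y(R2) = 0.3584 S between n5,n6
  Y(R3) = 0.05263 S between n3,n5
  Y(R4) = 0.001088 S between n6,n4
  Y(R5) = 0.0004386 S between n3,n6
  Y(R6) = 0.003344 S between n3,n2
  Y(R7) = 0.01859 S between n0,n2
  Y(R8) = 0.003759 S between n5,n3
  Y(R9) = 0.09259 S between n6,n4
  Y(R10) = 0.2849 S between n2,n6
  Y(R11) = 0.001389 S between n3,n1
  Y(R12) = 0.007874 S between n5,n0
  Y(R13) = 0.003300 S between n4,n1
  Y(R14) = 0.004608 S between n6,n5
  Y(R15) = 0.02604 S between n0,n2
  Imeter: injects 0.00264 A into n3 (from n1)
Assemble and solve the 6×6 MNA system:
  V(n1)=-0.03680  V(n2)=-0.002028  V(n3)=0.05251  V(n4)=0.003938  V(n5)=0.01149  V(n6)=0.005373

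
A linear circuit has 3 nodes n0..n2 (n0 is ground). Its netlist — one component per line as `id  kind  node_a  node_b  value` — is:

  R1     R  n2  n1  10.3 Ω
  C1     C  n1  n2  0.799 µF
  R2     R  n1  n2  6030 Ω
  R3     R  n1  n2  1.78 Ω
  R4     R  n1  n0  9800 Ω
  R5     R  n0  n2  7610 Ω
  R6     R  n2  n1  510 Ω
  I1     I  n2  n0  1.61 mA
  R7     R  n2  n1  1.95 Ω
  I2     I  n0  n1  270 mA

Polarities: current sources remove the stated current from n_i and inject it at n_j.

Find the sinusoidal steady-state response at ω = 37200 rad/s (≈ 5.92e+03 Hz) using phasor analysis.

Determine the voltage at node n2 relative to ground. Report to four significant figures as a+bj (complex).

MNA unknowns: 2 node voltages V₁..V_2
R1: Y=0.09709+0.000j on G[2,1]
C1: Y=0.000+0.02972j on G[1,2]
R2: Y=0.0001658+0.000j on G[1,2]
R3: Y=0.5618+0.000j on G[1,2]
R4: Y=0.0001020+0.000j on G[1,0]
R5: Y=0.0001314+0.000j on G[0,2]
R6: Y=0.001961+0.000j on G[2,1]
I1: z[2]−=0.00161, z[0]+=0.00161
R7: Y=0.5128+0.000j on G[2,1]
I2: z[0]−=0.27, z[1]+=0.27
solve → V1=1150-0.001853j, V2=1150+0.001439j

1150+0.001439j V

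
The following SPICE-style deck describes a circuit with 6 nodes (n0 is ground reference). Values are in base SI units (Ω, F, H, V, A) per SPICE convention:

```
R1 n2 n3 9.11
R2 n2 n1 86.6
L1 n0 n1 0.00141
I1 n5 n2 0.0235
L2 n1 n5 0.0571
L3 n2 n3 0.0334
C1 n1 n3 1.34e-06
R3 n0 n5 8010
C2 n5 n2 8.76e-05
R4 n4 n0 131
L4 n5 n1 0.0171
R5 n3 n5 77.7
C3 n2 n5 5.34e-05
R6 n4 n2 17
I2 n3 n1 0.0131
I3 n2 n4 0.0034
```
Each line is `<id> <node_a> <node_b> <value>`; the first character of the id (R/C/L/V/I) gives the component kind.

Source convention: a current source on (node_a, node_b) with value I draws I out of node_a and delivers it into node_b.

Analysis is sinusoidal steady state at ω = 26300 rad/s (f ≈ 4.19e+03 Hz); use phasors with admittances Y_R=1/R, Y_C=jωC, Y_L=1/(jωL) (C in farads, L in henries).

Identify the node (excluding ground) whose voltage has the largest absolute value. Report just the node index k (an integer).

3

Apply KCL at each of the 5 non-ground nodes and solve the resulting linear system.
Node n1: branches {R2, L1, L2, C1, L4, I2} → V_1 = 0.07600+0.006183j
Node n2: branches {R1, R2, I1, L3, C2, C3, R6, I3} → V_2 = -0.08098+0.2977j
Node n3: branches {R1, L3, C1, R5, I2} → V_3 = -0.09054+0.3462j
Node n4: branches {R4, R6, I3} → V_4 = -0.02052+0.2635j
Node n5: branches {I1, L2, R3, C2, L4, R5, C3} → V_5 = -0.08097+0.3043j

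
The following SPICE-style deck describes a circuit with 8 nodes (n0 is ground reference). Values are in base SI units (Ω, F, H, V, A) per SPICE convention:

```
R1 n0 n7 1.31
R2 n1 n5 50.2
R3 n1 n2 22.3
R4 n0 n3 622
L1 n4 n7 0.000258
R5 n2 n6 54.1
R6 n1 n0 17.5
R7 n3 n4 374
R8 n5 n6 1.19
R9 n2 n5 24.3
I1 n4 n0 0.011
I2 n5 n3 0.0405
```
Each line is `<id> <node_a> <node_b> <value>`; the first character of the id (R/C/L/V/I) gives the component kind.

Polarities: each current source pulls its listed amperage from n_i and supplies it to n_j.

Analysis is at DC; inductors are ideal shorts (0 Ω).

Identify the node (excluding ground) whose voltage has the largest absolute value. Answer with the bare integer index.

3

MNA unknowns: 7 node voltages V₁..V_7 plus 1 source current (L1)
R1: Y=0.7634 on G[0,7]
R2: Y=0.01992 on G[1,5]
R3: Y=0.04484 on G[1,2]
R4: Y=0.001608 on G[0,3]
L1: row V4−V7=0, i_L1 at 4,7
R5: Y=0.01848 on G[2,6]
R6: Y=0.05714 on G[1,0]
R7: Y=0.002674 on G[3,4]
R8: Y=0.8403 on G[5,6]
R9: Y=0.04115 on G[2,5]
I1: z[4]−=0.011, z[0]+=0.011
I2: z[5]−=0.0405, z[3]+=0.0405
solve → V1=-0.7087, V2=-1.216, V3=9.471, V4=0.01870, V5=-1.600, V6=-1.592, V7=0.01870
aux → i_L1=0.01427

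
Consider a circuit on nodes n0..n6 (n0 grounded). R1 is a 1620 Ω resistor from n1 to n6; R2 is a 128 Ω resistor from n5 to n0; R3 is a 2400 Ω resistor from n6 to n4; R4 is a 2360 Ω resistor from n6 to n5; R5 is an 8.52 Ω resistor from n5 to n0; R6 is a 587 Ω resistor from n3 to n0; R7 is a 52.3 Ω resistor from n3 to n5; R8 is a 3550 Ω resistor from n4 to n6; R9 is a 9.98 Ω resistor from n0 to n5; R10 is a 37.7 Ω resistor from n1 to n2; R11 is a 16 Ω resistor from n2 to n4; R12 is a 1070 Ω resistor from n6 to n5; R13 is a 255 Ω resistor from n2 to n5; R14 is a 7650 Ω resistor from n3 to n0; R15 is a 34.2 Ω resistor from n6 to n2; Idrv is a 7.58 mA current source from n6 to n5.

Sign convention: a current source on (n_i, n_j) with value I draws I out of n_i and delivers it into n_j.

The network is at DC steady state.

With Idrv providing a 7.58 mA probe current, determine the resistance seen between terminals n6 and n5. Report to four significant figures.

R_eq = 206.9 Ω

Apply KCL at each of the 6 non-ground nodes and solve the resulting linear system.
Node n1: branches {R1, R10} → V_1 = -1.394
Node n2: branches {R10, R11, R13, R15} → V_2 = -1.390
Node n3: branches {R6, R7, R14} → V_3 = 0.000
Node n4: branches {R3, R8, R11} → V_4 = -1.392
Node n5: branches {R2, R4, R5, R7, R9, R12, R13, Idrv} → V_5 = 0.000
Node n6: branches {R1, R3, R4, R8, R12, R15, Idrv} → V_6 = -1.568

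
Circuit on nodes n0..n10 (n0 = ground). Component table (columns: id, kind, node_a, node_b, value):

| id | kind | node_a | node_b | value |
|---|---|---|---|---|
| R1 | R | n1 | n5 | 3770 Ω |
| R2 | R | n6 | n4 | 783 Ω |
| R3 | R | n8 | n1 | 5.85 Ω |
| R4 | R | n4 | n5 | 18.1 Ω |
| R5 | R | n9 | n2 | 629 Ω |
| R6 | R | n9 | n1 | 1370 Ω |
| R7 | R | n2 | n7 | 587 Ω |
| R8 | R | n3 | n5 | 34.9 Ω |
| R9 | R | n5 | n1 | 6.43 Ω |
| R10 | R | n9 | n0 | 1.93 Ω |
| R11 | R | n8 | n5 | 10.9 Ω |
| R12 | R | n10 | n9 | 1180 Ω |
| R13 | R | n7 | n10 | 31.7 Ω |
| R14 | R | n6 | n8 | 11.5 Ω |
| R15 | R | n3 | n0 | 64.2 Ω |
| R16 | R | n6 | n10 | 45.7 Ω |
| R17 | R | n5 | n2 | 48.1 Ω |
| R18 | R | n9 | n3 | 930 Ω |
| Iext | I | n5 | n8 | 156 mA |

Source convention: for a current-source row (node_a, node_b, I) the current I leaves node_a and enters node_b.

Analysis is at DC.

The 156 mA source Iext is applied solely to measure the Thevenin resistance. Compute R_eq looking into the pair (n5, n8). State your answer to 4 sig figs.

R_eq = 5.663 Ω

Apply KCL at each of the 10 non-ground nodes and solve the resulting linear system.
Node n1: branches {R1, R3, R6, R9} → V_1 = 0.3828
Node n2: branches {R5, R7, R17} → V_2 = -0.02127
Node n3: branches {R8, R15, R18} → V_3 = -0.04964
Node n4: branches {R2, R4} → V_4 = -0.05932
Node n5: branches {R1, R4, R8, R9, R11, R17, Iext} → V_5 = -0.07855
Node n6: branches {R2, R14, R16} → V_6 = 0.7726
Node n7: branches {R7, R13} → V_7 = 0.6565
Node n8: branches {R3, R11, R14, Iext} → V_8 = 0.8049
Node n9: branches {R5, R6, R10, R12, R18} → V_9 = 0.001492
Node n10: branches {R12, R13, R16} → V_10 = 0.6931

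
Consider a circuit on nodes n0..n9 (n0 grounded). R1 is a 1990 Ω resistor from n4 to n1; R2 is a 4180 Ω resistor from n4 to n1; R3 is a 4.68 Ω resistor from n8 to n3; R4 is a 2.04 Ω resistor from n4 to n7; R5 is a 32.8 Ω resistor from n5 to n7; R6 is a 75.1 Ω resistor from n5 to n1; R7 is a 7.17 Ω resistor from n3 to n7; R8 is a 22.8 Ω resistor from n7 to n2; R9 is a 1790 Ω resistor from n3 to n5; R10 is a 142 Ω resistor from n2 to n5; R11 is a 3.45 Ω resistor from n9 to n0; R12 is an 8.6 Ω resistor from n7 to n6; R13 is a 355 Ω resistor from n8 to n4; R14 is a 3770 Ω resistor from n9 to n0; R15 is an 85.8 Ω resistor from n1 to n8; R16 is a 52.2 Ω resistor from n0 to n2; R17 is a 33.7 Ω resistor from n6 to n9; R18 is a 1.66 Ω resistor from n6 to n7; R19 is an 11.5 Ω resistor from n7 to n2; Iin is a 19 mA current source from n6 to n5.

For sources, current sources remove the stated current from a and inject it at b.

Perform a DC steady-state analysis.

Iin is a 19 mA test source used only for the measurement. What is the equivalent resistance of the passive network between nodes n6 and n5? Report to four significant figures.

Element admittances at DC:
  Y(R1) = 0.0005025 S between n4,n1
  Y(R2) = 0.0002392 S between n4,n1
  Y(R3) = 0.2137 S between n8,n3
  Y(R4) = 0.4902 S between n4,n7
  Y(R5) = 0.03049 S between n5,n7
  Y(R6) = 0.01332 S between n5,n1
  Y(R7) = 0.1395 S between n3,n7
  Y(R8) = 0.04386 S between n7,n2
  Y(R9) = 0.0005587 S between n3,n5
  Y(R10) = 0.007042 S between n2,n5
  Y(R11) = 0.2899 S between n9,n0
  Y(R12) = 0.1163 S between n7,n6
  Y(R13) = 0.002817 S between n8,n4
  Y(R14) = 0.0002653 S between n9,n0
  Y(R15) = 0.01166 S between n1,n8
  Y(R16) = 0.01916 S between n0,n2
  Y(R17) = 0.02967 S between n6,n9
  Y(R18) = 0.6024 S between n6,n7
  Y(R19) = 0.08696 S between n7,n2
  Iin: injects 0.019 A into n5 (from n6)
Assemble and solve the 9×9 MNA system:
  V(n1)=0.2455  V(n2)=0.02589  V(n3)=0.02584  V(n4)=0.007846  V(n5)=0.4414  V(n6)=-0.01843  V(n7)=0.007320  V(n8)=0.03684  V(n9)=-0.001710

R_eq = 24.20 Ω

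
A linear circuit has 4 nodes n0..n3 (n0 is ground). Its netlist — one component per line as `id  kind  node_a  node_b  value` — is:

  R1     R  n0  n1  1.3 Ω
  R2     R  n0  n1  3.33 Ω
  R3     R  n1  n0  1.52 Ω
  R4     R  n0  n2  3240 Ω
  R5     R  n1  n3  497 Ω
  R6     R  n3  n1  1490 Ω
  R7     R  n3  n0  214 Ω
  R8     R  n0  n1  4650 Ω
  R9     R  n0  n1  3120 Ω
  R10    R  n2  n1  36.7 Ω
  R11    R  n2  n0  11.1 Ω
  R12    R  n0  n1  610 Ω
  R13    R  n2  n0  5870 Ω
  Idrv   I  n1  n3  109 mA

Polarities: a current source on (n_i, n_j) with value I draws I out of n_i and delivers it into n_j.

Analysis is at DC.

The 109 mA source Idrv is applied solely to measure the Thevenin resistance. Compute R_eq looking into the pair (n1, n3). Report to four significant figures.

MNA unknowns: 3 node voltages V₁..V_3
R1: Y=0.7692 on G[0,1]
R2: Y=0.3003 on G[0,1]
R3: Y=0.6579 on G[1,0]
R4: Y=0.0003086 on G[0,2]
R5: Y=0.002012 on G[1,3]
R6: Y=0.0006711 on G[3,1]
R7: Y=0.004673 on G[3,0]
R8: Y=0.0002151 on G[0,1]
R9: Y=0.0003205 on G[0,1]
R10: Y=0.02725 on G[2,1]
R11: Y=0.09009 on G[2,0]
R12: Y=0.001639 on G[0,1]
R13: Y=0.0001704 on G[2,0]
Idrv: z[1]−=0.109, z[3]+=0.109
solve → V1=-0.03952, V2=-0.009139, V3=14.80

R_eq = 136.2 Ω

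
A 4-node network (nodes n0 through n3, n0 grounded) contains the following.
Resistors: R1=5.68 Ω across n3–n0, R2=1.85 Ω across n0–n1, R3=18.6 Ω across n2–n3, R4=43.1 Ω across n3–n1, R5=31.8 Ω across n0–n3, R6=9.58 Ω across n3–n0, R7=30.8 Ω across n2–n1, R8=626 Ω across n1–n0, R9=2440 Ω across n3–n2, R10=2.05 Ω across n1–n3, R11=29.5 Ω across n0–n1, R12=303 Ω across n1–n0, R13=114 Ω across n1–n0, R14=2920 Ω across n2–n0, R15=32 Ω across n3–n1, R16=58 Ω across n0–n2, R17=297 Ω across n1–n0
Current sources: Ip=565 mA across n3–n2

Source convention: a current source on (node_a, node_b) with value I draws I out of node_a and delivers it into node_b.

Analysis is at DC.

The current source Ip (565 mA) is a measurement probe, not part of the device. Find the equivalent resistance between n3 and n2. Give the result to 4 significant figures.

R_eq = 9.857 Ω

MNA unknowns: 3 node voltages V₁..V_3
R1: Y=0.1761 on G[3,0]
R2: Y=0.5405 on G[0,1]
R3: Y=0.05376 on G[2,3]
R4: Y=0.02320 on G[3,1]
R5: Y=0.03145 on G[0,3]
R6: Y=0.1044 on G[3,0]
R7: Y=0.03247 on G[2,1]
R8: Y=0.001597 on G[1,0]
R9: Y=0.0004098 on G[3,2]
R10: Y=0.4878 on G[1,3]
R11: Y=0.03390 on G[0,1]
R12: Y=0.003300 on G[1,0]
R13: Y=0.008772 on G[1,0]
R14: Y=0.0003425 on G[2,0]
R15: Y=0.03125 on G[3,1]
R16: Y=0.01724 on G[0,2]
R17: Y=0.003367 on G[1,0]
Ip: z[3]−=0.565, z[2]+=0.565
solve → V1=0.004547, V2=5.264, V3=-0.3054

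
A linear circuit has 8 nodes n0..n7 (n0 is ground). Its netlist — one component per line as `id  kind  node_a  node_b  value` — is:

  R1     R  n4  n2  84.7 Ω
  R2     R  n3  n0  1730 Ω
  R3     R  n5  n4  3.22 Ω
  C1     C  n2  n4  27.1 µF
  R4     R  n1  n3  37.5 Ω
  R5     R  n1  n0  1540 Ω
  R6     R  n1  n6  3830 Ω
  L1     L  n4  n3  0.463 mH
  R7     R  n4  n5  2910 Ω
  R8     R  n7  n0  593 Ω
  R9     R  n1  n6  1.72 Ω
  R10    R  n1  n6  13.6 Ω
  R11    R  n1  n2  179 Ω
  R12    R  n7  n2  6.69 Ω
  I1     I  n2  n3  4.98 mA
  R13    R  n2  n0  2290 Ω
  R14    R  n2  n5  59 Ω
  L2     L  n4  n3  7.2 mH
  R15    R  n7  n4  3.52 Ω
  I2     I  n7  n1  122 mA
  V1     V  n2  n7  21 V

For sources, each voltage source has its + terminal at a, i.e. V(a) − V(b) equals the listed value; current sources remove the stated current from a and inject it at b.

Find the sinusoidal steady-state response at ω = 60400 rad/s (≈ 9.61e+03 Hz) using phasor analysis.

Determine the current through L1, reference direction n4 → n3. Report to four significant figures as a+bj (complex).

Element admittances at ω=60400 rad/s:
  Y(R1) = 0.01181+0.000j S between n4,n2
  Y(R2) = 0.0005780+0.000j S between n3,n0
  Y(R3) = 0.3106+0.000j S between n5,n4
  Y(C1) = 0.000+1.637j S between n2,n4
  Y(R4) = 0.02667+0.000j S between n1,n3
  Y(R5) = 0.0006494+0.000j S between n1,n0
  Y(R6) = 0.0002611+0.000j S between n1,n6
  Y(L1) = 0.000-0.03576j S between n4,n3
  Y(R7) = 0.0003436+0.000j S between n4,n5
  Y(R8) = 0.001686+0.000j S between n7,n0
  Y(R9) = 0.5814+0.000j S between n1,n6
  Y(R10) = 0.07353+0.000j S between n1,n6
  Y(R11) = 0.005587+0.000j S between n1,n2
  Y(R12) = 0.1495+0.000j S between n7,n2
  I1: injects 0.00498 A into n3 (from n2)
  Y(R13) = 0.0004367+0.000j S between n2,n0
  Y(R14) = 0.01695+0.000j S between n2,n5
  Y(L2) = 0.000-0.002299j S between n4,n3
  Y(R15) = 0.2841+0.000j S between n7,n4
  I2: injects 0.122 A into n1 (from n7)
  V1: constraint V(n2)−V(n7) = 21
Assemble and solve the 8×8 MNA system:
  V(n1)=13.47+2.860j  V(n2)=9.844-1.946j  V(n3)=9.980+3.936j  V(n4)=9.166+1.513j  V(n5)=9.201+1.334j  V(n6)=13.47+2.860j  V(n7)=-11.16-1.946j
  i(V1)=-8.809-0.9860j

-0.08665+0.02911j A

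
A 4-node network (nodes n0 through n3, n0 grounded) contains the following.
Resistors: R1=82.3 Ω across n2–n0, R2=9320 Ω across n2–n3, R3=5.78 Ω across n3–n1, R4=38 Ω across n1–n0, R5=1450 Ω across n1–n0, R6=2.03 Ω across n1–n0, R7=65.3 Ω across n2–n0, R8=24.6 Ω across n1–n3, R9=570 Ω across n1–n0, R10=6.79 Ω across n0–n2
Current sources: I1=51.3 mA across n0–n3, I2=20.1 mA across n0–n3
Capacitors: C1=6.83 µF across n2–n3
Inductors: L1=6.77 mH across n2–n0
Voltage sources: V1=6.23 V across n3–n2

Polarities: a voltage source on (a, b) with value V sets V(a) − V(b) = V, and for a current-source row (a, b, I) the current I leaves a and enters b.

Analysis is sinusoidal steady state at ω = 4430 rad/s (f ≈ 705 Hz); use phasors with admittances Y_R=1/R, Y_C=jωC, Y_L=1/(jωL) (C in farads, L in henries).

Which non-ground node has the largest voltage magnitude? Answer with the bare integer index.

MNA unknowns: 3 node voltages V₁..V_3 plus 1 source current (V1)
R1: Y=0.01215+0.000j on G[2,0]
I1: z[0]−=0.0513, z[3]+=0.0513
C1: Y=0.000+0.03026j on G[2,3]
R2: Y=0.0001073+0.000j on G[2,3]
R3: Y=0.1730+0.000j on G[3,1]
R4: Y=0.02632+0.000j on G[1,0]
R5: Y=0.0006897+0.000j on G[1,0]
L1: Y=0.000-0.03334j on G[2,0]
R6: Y=0.4926+0.000j on G[1,0]
R7: Y=0.01531+0.000j on G[2,0]
R8: Y=0.04065+0.000j on G[1,3]
I2: z[0]−=0.0201, z[3]+=0.0201
R9: Y=0.001754+0.000j on G[1,0]
R10: Y=0.1473+0.000j on G[0,2]
V1: row V3−V2=6.23, i_V1 at 3,2
solve → V1=1.041-0.07863j, V2=-2.647-0.2705j, V3=3.583-0.2705j
aux → i_V1=-0.4723-0.1475j

3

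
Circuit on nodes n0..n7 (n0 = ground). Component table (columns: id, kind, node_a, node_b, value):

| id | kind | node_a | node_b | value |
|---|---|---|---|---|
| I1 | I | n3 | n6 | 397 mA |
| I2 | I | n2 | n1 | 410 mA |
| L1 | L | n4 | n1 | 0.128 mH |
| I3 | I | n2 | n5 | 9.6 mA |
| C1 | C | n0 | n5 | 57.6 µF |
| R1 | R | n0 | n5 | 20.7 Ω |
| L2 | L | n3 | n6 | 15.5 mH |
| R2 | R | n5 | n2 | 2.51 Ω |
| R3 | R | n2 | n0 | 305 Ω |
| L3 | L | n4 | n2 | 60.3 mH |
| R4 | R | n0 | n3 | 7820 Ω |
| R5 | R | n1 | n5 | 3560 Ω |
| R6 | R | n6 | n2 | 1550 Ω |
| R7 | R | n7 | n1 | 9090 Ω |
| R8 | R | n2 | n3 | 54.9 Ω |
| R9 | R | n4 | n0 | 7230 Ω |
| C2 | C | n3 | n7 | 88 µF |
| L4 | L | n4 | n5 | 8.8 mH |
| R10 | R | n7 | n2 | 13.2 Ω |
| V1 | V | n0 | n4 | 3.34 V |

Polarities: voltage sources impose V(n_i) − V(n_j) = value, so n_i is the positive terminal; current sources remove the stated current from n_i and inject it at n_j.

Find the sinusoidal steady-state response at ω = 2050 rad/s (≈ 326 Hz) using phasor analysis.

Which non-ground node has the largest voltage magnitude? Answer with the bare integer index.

Element admittances at ω=2050 rad/s:
  I1: injects 0.397 A into n6 (from n3)
  I2: injects 0.41 A into n1 (from n2)
  Y(L1) = 0.000-3.811j S between n4,n1
  I3: injects 0.0096 A into n5 (from n2)
  Y(C1) = 0.000+0.1181j S between n0,n5
  Y(R1) = 0.04831+0.000j S between n0,n5
  Y(L2) = 0.000-0.03147j S between n3,n6
  Y(R2) = 0.3984+0.000j S between n5,n2
  Y(R3) = 0.003279+0.000j S between n2,n0
  Y(L3) = 0.000-0.008090j S between n4,n2
  Y(R4) = 0.0001279+0.000j S between n0,n3
  Y(R5) = 0.0002809+0.000j S between n1,n5
  Y(R6) = 0.0006452+0.000j S between n6,n2
  Y(R7) = 0.0001100+0.000j S between n7,n1
  Y(R8) = 0.01821+0.000j S between n2,n3
  Y(R9) = 0.0001383+0.000j S between n4,n0
  Y(C2) = 0.000+0.1804j S between n3,n7
  Y(L4) = 0.000-0.05543j S between n4,n5
  Y(R10) = 0.07576+0.000j S between n7,n2
  V1: constraint V(n0)−V(n4) = 3.34
Assemble and solve the 8×8 MNA system:
  V(n1)=-3.341+0.1077j  V(n2)=-2.923+5.718j  V(n3)=-2.952+5.615j  V(n4)=-3.340+0.000j  V(n5)=-1.778+5.760j  V(n6)=-2.695+18.23j  V(n7)=-2.914+5.619j
  i(V1)=-0.7765+0.08774j

6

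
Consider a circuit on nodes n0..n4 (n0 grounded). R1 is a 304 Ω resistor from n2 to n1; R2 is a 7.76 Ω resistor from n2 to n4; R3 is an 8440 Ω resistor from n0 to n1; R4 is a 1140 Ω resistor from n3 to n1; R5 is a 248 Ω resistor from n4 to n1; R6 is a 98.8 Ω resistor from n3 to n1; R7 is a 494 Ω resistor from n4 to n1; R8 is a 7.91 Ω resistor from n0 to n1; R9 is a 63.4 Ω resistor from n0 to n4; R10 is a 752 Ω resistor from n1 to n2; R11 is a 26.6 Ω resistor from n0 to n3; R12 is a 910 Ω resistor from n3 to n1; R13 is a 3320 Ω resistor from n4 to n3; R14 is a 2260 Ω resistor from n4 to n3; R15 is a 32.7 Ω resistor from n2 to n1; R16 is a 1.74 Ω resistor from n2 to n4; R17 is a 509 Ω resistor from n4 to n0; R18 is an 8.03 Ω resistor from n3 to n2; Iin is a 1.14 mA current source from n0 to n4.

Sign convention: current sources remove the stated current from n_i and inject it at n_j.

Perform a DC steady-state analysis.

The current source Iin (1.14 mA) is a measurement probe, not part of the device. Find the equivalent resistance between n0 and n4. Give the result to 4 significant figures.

R_eq = 13.12 Ω

Element admittances at DC:
  Y(R1) = 0.003289 S between n2,n1
  Y(R2) = 0.1289 S between n2,n4
  Y(R3) = 0.0001185 S between n0,n1
  Y(R4) = 0.0008772 S between n3,n1
  Y(R5) = 0.004032 S between n4,n1
  Y(R6) = 0.01012 S between n3,n1
  Y(R7) = 0.002024 S between n4,n1
  Y(R8) = 0.1264 S between n0,n1
  Y(R9) = 0.01577 S between n0,n4
  Y(R10) = 0.001330 S between n1,n2
  Y(R11) = 0.03759 S between n0,n3
  Y(R12) = 0.001099 S between n3,n1
  Y(R13) = 0.0003012 S between n4,n3
  Y(R14) = 0.0004425 S between n4,n3
  Y(R15) = 0.03058 S between n2,n1
  Y(R16) = 0.5747 S between n2,n4
  Y(R17) = 0.001965 S between n4,n0
  Y(R18) = 0.1245 S between n3,n2
  Iin: injects 0.00114 A into n4 (from n0)
Assemble and solve the 4×4 MNA system:
  V(n1)=0.003891  V(n2)=0.01382  V(n3)=0.01017  V(n4)=0.01496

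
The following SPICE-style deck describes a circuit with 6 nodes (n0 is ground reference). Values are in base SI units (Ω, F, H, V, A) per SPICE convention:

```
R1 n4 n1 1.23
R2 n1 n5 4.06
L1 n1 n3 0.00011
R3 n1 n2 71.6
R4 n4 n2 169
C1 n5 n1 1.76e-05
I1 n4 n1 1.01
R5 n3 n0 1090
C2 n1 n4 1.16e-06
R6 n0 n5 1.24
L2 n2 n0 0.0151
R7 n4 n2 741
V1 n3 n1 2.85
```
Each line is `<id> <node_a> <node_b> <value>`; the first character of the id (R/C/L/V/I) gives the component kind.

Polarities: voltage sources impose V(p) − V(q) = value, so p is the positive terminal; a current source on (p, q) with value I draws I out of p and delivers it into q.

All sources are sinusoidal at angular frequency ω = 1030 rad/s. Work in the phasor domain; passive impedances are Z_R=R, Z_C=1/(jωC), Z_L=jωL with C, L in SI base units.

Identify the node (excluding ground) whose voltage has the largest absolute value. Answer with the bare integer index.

MNA unknowns: 5 node voltages V₁..V_5 plus 1 source current (V1)
R1: Y=0.8130+0.000j on G[4,1]
R2: Y=0.2463+0.000j on G[1,5]
L1: Y=0.000-8.826j on G[1,3]
R3: Y=0.01397+0.000j on G[1,2]
R4: Y=0.005917+0.000j on G[4,2]
C1: Y=0.000+0.01813j on G[5,1]
I1: z[4]−=1.01, z[1]+=1.01
R5: Y=0.0009174+0.000j on G[3,0]
C2: Y=0.000+0.001195j on G[1,4]
R6: Y=0.8065+0.000j on G[0,5]
L2: Y=0.000-0.06430j on G[2,0]
R7: Y=0.001350+0.000j on G[4,2]
V1: row V3−V1=2.85, i_V1 at 3,1
solve → V1=0.02583-0.01332j, V2=-0.03504-0.1191j, V3=2.876-0.01332j, V4=-1.206-0.01246j, V5=0.006225-0.002778j
aux → i_V1=-0.002638+25.15j

3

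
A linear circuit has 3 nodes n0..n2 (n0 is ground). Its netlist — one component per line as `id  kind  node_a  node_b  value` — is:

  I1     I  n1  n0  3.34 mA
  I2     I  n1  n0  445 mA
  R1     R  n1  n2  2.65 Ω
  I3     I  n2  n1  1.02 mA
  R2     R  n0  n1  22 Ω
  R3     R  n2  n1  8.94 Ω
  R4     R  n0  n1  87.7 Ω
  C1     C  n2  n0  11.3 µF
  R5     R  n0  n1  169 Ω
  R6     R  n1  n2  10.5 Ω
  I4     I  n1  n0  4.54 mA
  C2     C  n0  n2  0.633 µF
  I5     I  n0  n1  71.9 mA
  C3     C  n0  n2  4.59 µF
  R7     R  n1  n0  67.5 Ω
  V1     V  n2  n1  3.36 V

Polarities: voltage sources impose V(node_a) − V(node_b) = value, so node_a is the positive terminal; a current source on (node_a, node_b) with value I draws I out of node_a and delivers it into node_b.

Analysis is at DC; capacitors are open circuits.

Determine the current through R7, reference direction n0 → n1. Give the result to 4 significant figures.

0.07274 A

Element admittances at DC:
  I1: injects 0.00334 A into n0 (from n1)
  I2: injects 0.445 A into n0 (from n1)
  Y(R1) = 0.3774 S between n1,n2
  I3: injects 0.00102 A into n1 (from n2)
  Y(R2) = 0.04545 S between n0,n1
  Y(R3) = 0.1119 S between n2,n1
  Y(R4) = 0.01140 S between n0,n1
  Y(C1) = 0.000 S between n2,n0
  Y(R5) = 0.005917 S between n0,n1
  Y(R6) = 0.09524 S between n1,n2
  I4: injects 0.00454 A into n0 (from n1)
  Y(C2) = 0.000 S between n0,n2
  I5: injects 0.0719 A into n1 (from n0)
  Y(C3) = 0.000 S between n0,n2
  Y(R7) = 0.01481 S between n1,n0
  V1: constraint V(n2)−V(n1) = 3.36
Assemble and solve the 3×3 MNA system:
  V(n1)=-4.910  V(n2)=-1.550
  i(V1)=-1.965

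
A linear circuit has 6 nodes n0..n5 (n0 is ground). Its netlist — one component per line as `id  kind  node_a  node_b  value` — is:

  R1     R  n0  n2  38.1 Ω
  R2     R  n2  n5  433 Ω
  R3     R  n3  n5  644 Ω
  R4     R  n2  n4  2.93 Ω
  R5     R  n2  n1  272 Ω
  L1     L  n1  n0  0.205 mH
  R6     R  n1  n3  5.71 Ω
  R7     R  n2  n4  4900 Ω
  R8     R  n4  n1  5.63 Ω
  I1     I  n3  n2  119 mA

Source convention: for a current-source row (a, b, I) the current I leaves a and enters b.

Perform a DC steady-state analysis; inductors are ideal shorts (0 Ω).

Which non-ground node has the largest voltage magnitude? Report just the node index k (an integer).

Element admittances at DC:
  Y(R1) = 0.02625 S between n0,n2
  Y(R2) = 0.002309 S between n2,n5
  Y(R3) = 0.001553 S between n3,n5
  Y(R4) = 0.3413 S between n2,n4
  Y(R5) = 0.003676 S between n2,n1
  L1: short n1↔n0 (DC inductor)
  Y(R6) = 0.1751 S between n1,n3
  Y(R7) = 0.0002041 S between n2,n4
  Y(R8) = 0.1776 S between n4,n1
  I1: injects 0.119 A into n2 (from n3)
Assemble and solve the 6×6 MNA system:
  V(n1)=0.000  V(n2)=0.8015  V(n3)=-0.6717  V(n4)=0.5272  V(n5)=0.2092
  i(L1)=-0.02104

2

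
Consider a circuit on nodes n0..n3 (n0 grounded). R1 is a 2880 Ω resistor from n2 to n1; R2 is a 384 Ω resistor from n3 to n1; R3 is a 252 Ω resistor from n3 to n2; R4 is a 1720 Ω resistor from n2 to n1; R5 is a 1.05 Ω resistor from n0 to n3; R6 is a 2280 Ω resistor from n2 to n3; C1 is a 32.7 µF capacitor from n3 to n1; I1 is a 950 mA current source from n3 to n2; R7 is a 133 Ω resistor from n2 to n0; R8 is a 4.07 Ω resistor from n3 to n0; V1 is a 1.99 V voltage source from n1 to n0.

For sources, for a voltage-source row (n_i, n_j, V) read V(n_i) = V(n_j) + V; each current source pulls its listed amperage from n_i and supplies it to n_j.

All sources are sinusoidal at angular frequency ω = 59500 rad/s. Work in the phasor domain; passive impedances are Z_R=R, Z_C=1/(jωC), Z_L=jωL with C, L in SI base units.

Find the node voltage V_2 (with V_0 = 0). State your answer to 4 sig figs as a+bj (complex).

Element admittances at ω=59500 rad/s:
  Y(R1) = 0.0003472+0.000j S between n2,n1
  Y(R2) = 0.002604+0.000j S between n3,n1
  Y(R3) = 0.003968+0.000j S between n3,n2
  Y(R4) = 0.0005814+0.000j S between n2,n1
  Y(R5) = 0.9524+0.000j S between n0,n3
  Y(R6) = 0.0004386+0.000j S between n2,n3
  Y(C1) = 0.000+1.946j S between n3,n1
  I1: injects 0.95 A into n2 (from n3)
  Y(R7) = 0.007519+0.000j S between n2,n0
  Y(R8) = 0.2457+0.000j S between n3,n0
  V1: constraint V(n1)−V(n0) = 1.99
Assemble and solve the 4×4 MNA system:
  V(n1)=1.990+0.000j  V(n2)=74.49+0.3840j  V(n3)=1.297+1.120j
  i(V1)=-2.114-1.345j

74.49+0.3840j V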